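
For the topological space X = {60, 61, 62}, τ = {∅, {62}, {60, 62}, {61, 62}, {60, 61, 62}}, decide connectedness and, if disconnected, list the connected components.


(X, τ) is connected.

Find clopen sets (U ∈ τ with X ∖ U ∈ τ):
  U = ∅, X ∖ U = {60, 61, 62} — both open, so U is clopen.
  U = {60, 61, 62}, X ∖ U = ∅ — both open, so U is clopen.
Only trivial clopens (∅ and X) exist, so (X, τ) is connected.
Compute connected components by grouping points that agree on all clopens:
  component: {60, 61, 62}


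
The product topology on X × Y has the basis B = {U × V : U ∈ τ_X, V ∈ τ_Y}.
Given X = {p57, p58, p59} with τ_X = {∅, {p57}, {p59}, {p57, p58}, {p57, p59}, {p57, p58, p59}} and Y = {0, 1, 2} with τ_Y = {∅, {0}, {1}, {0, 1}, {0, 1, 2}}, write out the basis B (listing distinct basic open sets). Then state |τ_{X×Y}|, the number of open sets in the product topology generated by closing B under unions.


Basis B = {∅ × ∅, {p57} × {0}, {p57} × {1}, {p59} × {0}, {p59} × {1}, {p57} × {0, 1}, {p57, p58} × {0}, {p57, p59} × {0}, {p57, p58} × {1}, {p57, p59} × {1}, {p59} × {0, 1}, {p57} × {0, 1, 2}, {p57, p58, p59} × {0}, {p57, p58, p59} × {1}, {p59} × {0, 1, 2}, {p57, p58} × {0, 1}, {p57, p59} × {0, 1}, {p57, p58} × {0, 1, 2}, {p57, p59} × {0, 1, 2}, {p57, p58, p59} × {0, 1}, {p57, p58, p59} × {0, 1, 2}}; |τ_{X×Y}| = 70.

Enumerate products U × V with U ∈ τ_X, V ∈ τ_Y (deduplicated):
  ∅ × ∅ = {} (∅)
  {p57} × {0} = {(p57,0)}
  {p57} × {1} = {(p57,1)}
  {p59} × {0} = {(p59,0)}
  {p59} × {1} = {(p59,1)}
  {p57} × {0, 1} = {(p57,0), (p57,1)}
  {p57, p58} × {0} = {(p57,0), (p58,0)}
  {p57, p59} × {0} = {(p57,0), (p59,0)}
  {p57, p58} × {1} = {(p57,1), (p58,1)}
  {p57, p59} × {1} = {(p57,1), (p59,1)}
  {p59} × {0, 1} = {(p59,0), (p59,1)}
  {p57} × {0, 1, 2} = {(p57,0), (p57,1), (p57,2)}
  {p57, p58, p59} × {0} = {(p57,0), (p58,0), (p59,0)}
  {p57, p58, p59} × {1} = {(p57,1), (p58,1), (p59,1)}
  {p59} × {0, 1, 2} = {(p59,0), (p59,1), (p59,2)}
  {p57, p58} × {0, 1} = {(p57,0), (p57,1), (p58,0), (p58,1)}
  {p57, p59} × {0, 1} = {(p57,0), (p57,1), (p59,0), (p59,1)}
  {p57, p58} × {0, 1, 2} = {(p57,0), (p57,1), (p57,2), (p58,0), (p58,1), (p58,2)}
  {p57, p59} × {0, 1, 2} = {(p57,0), (p57,1), (p57,2), (p59,0), (p59,1), (p59,2)}
  {p57, p58, p59} × {0, 1} = {(p57,0), (p57,1), (p58,0), (p58,1), (p59,0), (p59,1)}
  {p57, p58, p59} × {0, 1, 2} = {(p57,0), (p57,1), (p57,2), (p58,0), (p58,1), (p58,2), (p59,0), (p59,1), (p59,2)}
These 21 distinct sets form the basis B.
Close under arbitrary unions to get τ_{X×Y}; counting gives |τ_{X×Y}| = 70.


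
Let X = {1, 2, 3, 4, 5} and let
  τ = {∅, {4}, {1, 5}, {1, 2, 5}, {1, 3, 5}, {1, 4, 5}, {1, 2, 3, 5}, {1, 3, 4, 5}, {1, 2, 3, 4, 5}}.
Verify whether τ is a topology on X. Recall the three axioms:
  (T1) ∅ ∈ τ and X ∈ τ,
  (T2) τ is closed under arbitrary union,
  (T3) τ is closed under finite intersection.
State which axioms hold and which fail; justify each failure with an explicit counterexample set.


τ is NOT a topology on X.

Axiom (T1): ∅ ∈ τ? Yes; X ∈ τ? Yes.
Axiom (T2/T3): check pairwise unions and intersections of members of τ.
Counterexample for (T2): {4} ∪ {1, 2, 5} = {1, 2, 4, 5} ∉ τ. Therefore τ is NOT a topology.


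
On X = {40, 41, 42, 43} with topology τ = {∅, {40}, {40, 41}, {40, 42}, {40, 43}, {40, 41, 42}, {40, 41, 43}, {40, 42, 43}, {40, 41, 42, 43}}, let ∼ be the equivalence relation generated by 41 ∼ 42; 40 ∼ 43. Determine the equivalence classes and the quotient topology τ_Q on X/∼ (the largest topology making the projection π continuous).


X/∼ = {[40=43], [41=42]}; |τ_Q| = 3.

Equivalence classes: [40=43], [41=42].
Quotient map π: X → X/∼ sends 40 ↦ [40=43], 41 ↦ [41=42], 42 ↦ [41=42], 43 ↦ [40=43].
For each subset V ⊆ X/∼, compute π^{-1}(V) ⊆ X and check whether π^{-1}(V) ∈ τ. V is open in τ_Q iff π^{-1}(V) ∈ τ.
  V = {}: π^{-1}(V) = ∅ ∈ τ ✓.
  V = {[40=43]}: π^{-1}(V) = {40, 43} ∈ τ ✓.
  V = {[41=42]}: π^{-1}(V) = {41, 42} ∉ τ ✗.
  V = {[40=43], [41=42]}: π^{-1}(V) = {40, 41, 42, 43} ∈ τ ✓.
Open sets in the quotient: τ_Q = {{}, {[40=43]}, {[40=43], [41=42]}} (3 elements).


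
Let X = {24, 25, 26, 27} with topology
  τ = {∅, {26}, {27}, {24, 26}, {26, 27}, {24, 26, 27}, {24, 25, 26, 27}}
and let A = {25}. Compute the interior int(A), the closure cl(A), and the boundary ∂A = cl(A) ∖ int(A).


int(A) = ∅, cl(A) = {25}, ∂A = {25}.

Closed sets in (X, τ) are complements of opens:
  closed(X, τ) = {∅, {25}, {24, 25}, {25, 27}, {24, 25, 26}, {24, 25, 27}, {24, 25, 26, 27}}.
int(A) = ⋃ {U ∈ τ : U ⊆ A}. Opens contained in A: ∅.
Taking the union of these: int(A) = ∅.
cl(A) = ⋂ {C closed : A ⊆ C}. Closed sets containing A: {25}, {24, 25}, {25, 27}, {24, 25, 26}, {24, 25, 27}, {24, 25, 26, 27}.
Intersecting these: cl(A) = {25}.
∂A = cl(A) ∖ int(A) = {25} ∖ ∅ = {25}.


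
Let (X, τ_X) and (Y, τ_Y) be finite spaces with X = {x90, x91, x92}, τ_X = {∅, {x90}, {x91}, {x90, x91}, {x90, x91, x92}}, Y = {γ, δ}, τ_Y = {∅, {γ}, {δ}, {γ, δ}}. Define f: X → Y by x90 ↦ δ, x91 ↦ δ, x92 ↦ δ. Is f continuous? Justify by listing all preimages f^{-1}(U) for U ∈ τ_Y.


f IS continuous.

Compute f^{-1}(U) for each U ∈ τ_Y:
  U = ∅: f^{-1}(U) = ∅ ∈ τ_X ✓.
  U = {γ}: f^{-1}(U) = ∅ ∈ τ_X ✓.
  U = {δ}: f^{-1}(U) = {x90, x91, x92} ∈ τ_X ✓.
  U = {γ, δ}: f^{-1}(U) = {x90, x91, x92} ∈ τ_X ✓.
Every preimage lies in τ_X, so f IS continuous.


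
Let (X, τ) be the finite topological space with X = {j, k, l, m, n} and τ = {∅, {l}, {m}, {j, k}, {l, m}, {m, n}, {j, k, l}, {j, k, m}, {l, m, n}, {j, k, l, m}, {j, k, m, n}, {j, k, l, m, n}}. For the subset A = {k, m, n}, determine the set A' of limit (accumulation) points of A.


A' = {j, n}

For each x ∈ X, list the open sets U ∈ τ with x ∈ U, then check whether U ∩ (A ∖ {x}) ≠ ∅ for every such U.
  x = j: opens ∋ x are {j, k}, {j, k, l}, {j, k, m}, {j, k, l, m}, {j, k, m, n}, {j, k, l, m, n}; each meets A ∖ {j}, so x IS a limit point.
  x = k: open {j, k} ∋ x has {j, k} ∩ (A ∖ {k}) = ∅, so x is NOT a limit point.
  x = l: open {l} ∋ x has {l} ∩ (A ∖ {l}) = ∅, so x is NOT a limit point.
  x = m: open {m} ∋ x has {m} ∩ (A ∖ {m}) = ∅, so x is NOT a limit point.
  x = n: opens ∋ x are {m, n}, {l, m, n}, {j, k, m, n}, {j, k, l, m, n}; each meets A ∖ {n}, so x IS a limit point.
Collecting: A' = {j, n}.


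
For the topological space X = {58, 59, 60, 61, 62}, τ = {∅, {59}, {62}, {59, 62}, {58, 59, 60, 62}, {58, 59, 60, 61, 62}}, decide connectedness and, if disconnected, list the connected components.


(X, τ) is connected.

Find clopen sets (U ∈ τ with X ∖ U ∈ τ):
  U = ∅, X ∖ U = {58, 59, 60, 61, 62} — both open, so U is clopen.
  U = {58, 59, 60, 61, 62}, X ∖ U = ∅ — both open, so U is clopen.
Only trivial clopens (∅ and X) exist, so (X, τ) is connected.
Compute connected components by grouping points that agree on all clopens:
  component: {58, 59, 60, 61, 62}


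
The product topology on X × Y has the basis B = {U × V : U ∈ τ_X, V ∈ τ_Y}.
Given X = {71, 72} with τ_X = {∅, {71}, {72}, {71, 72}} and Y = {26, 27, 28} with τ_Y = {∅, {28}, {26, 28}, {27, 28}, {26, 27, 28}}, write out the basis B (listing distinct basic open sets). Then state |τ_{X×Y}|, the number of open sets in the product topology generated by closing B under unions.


Basis B = {∅ × ∅, {71} × {28}, {72} × {28}, {71} × {26, 28}, {71} × {27, 28}, {71, 72} × {28}, {72} × {26, 28}, {72} × {27, 28}, {71} × {26, 27, 28}, {72} × {26, 27, 28}, {71, 72} × {26, 28}, {71, 72} × {27, 28}, {71, 72} × {26, 27, 28}}; |τ_{X×Y}| = 25.

Enumerate products U × V with U ∈ τ_X, V ∈ τ_Y (deduplicated):
  ∅ × ∅ = {} (∅)
  {71} × {28} = {(71,28)}
  {72} × {28} = {(72,28)}
  {71} × {26, 28} = {(71,26), (71,28)}
  {71} × {27, 28} = {(71,27), (71,28)}
  {71, 72} × {28} = {(71,28), (72,28)}
  {72} × {26, 28} = {(72,26), (72,28)}
  {72} × {27, 28} = {(72,27), (72,28)}
  {71} × {26, 27, 28} = {(71,26), (71,27), (71,28)}
  {72} × {26, 27, 28} = {(72,26), (72,27), (72,28)}
  {71, 72} × {26, 28} = {(71,26), (71,28), (72,26), (72,28)}
  {71, 72} × {27, 28} = {(71,27), (71,28), (72,27), (72,28)}
  {71, 72} × {26, 27, 28} = {(71,26), (71,27), (71,28), (72,26), (72,27), (72,28)}
These 13 distinct sets form the basis B.
Close under arbitrary unions to get τ_{X×Y}; counting gives |τ_{X×Y}| = 25.


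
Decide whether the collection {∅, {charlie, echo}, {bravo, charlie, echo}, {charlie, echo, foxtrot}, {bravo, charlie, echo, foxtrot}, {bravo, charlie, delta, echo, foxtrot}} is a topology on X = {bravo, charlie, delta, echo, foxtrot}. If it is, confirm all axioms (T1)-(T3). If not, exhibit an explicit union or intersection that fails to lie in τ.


τ IS a topology on X.

Axiom (T1): ∅ ∈ τ? Yes; X ∈ τ? Yes.
Axiom (T2/T3): check pairwise unions and intersections of members of τ.
All pairwise intersections and unions checked — each lies in τ. Therefore τ satisfies (T1), (T2), (T3): it IS a topology on X.


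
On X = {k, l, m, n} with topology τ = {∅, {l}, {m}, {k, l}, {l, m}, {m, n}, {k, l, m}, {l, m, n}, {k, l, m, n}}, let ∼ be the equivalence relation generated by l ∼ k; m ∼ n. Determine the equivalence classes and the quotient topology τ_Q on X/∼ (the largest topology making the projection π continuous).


X/∼ = {[k=l], [m=n]}; |τ_Q| = 4.

Equivalence classes: [k=l], [m=n].
Quotient map π: X → X/∼ sends k ↦ [k=l], l ↦ [k=l], m ↦ [m=n], n ↦ [m=n].
For each subset V ⊆ X/∼, compute π^{-1}(V) ⊆ X and check whether π^{-1}(V) ∈ τ. V is open in τ_Q iff π^{-1}(V) ∈ τ.
  V = {}: π^{-1}(V) = ∅ ∈ τ ✓.
  V = {[k=l]}: π^{-1}(V) = {k, l} ∈ τ ✓.
  V = {[m=n]}: π^{-1}(V) = {m, n} ∈ τ ✓.
  V = {[k=l], [m=n]}: π^{-1}(V) = {k, l, m, n} ∈ τ ✓.
Open sets in the quotient: τ_Q = {{}, {[k=l]}, {[m=n]}, {[k=l], [m=n]}} (4 elements).


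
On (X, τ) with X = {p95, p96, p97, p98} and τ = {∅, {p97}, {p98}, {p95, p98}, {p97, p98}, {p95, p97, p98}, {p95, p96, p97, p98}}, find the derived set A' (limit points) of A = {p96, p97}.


A' = {p96}

For each x ∈ X, list the open sets U ∈ τ with x ∈ U, then check whether U ∩ (A ∖ {x}) ≠ ∅ for every such U.
  x = p95: open {p95, p98} ∋ x has {p95, p98} ∩ (A ∖ {p95}) = ∅, so x is NOT a limit point.
  x = p96: opens ∋ x are {p95, p96, p97, p98}; each meets A ∖ {p96}, so x IS a limit point.
  x = p97: open {p97} ∋ x has {p97} ∩ (A ∖ {p97}) = ∅, so x is NOT a limit point.
  x = p98: open {p98} ∋ x has {p98} ∩ (A ∖ {p98}) = ∅, so x is NOT a limit point.
Collecting: A' = {p96}.


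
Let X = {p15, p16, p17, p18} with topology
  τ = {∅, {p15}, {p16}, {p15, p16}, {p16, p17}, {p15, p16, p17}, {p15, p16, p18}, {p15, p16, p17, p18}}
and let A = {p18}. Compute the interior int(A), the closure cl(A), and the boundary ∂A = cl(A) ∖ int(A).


int(A) = ∅, cl(A) = {p18}, ∂A = {p18}.

Closed sets in (X, τ) are complements of opens:
  closed(X, τ) = {∅, {p17}, {p18}, {p15, p18}, {p17, p18}, {p15, p17, p18}, {p16, p17, p18}, {p15, p16, p17, p18}}.
int(A) = ⋃ {U ∈ τ : U ⊆ A}. Opens contained in A: ∅.
Taking the union of these: int(A) = ∅.
cl(A) = ⋂ {C closed : A ⊆ C}. Closed sets containing A: {p18}, {p15, p18}, {p17, p18}, {p15, p17, p18}, {p16, p17, p18}, {p15, p16, p17, p18}.
Intersecting these: cl(A) = {p18}.
∂A = cl(A) ∖ int(A) = {p18} ∖ ∅ = {p18}.


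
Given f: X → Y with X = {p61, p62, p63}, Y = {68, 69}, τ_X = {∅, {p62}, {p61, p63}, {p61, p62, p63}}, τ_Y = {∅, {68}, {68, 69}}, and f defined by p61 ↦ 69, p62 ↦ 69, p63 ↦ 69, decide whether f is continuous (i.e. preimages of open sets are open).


f IS continuous.

Compute f^{-1}(U) for each U ∈ τ_Y:
  U = ∅: f^{-1}(U) = ∅ ∈ τ_X ✓.
  U = {68}: f^{-1}(U) = ∅ ∈ τ_X ✓.
  U = {68, 69}: f^{-1}(U) = {p61, p62, p63} ∈ τ_X ✓.
Every preimage lies in τ_X, so f IS continuous.


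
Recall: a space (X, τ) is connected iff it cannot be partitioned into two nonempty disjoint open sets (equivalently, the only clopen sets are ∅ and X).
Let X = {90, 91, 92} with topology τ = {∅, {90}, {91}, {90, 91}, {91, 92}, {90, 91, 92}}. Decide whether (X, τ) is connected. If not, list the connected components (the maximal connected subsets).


(X, τ) is disconnected; components = [{90}, {91, 92}].

Find clopen sets (U ∈ τ with X ∖ U ∈ τ):
  U = ∅, X ∖ U = {90, 91, 92} — both open, so U is clopen.
  U = {90}, X ∖ U = {91, 92} — both open, so U is clopen.
  U = {91, 92}, X ∖ U = {90} — both open, so U is clopen.
  U = {90, 91, 92}, X ∖ U = ∅ — both open, so U is clopen.
Nontrivial clopen(s) exist: e.g. {90}. So (X, τ) is disconnected.
Compute connected components by grouping points that agree on all clopens:
  component: {90}
  component: {91, 92}


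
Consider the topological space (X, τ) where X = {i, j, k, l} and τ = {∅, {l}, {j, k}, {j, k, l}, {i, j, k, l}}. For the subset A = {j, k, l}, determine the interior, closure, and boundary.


int(A) = {j, k, l}, cl(A) = {i, j, k, l}, ∂A = {i}.

Closed sets in (X, τ) are complements of opens:
  closed(X, τ) = {∅, {i}, {i, l}, {i, j, k}, {i, j, k, l}}.
int(A) = ⋃ {U ∈ τ : U ⊆ A}. Opens contained in A: ∅, {l}, {j, k}, {j, k, l}.
Taking the union of these: int(A) = {j, k, l}.
cl(A) = ⋂ {C closed : A ⊆ C}. Closed sets containing A: {i, j, k, l}.
Intersecting these: cl(A) = {i, j, k, l}.
∂A = cl(A) ∖ int(A) = {i, j, k, l} ∖ {j, k, l} = {i}.


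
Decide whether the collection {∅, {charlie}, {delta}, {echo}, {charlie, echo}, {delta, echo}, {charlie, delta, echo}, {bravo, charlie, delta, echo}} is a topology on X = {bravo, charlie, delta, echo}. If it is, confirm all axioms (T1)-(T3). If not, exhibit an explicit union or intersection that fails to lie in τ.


τ is NOT a topology on X.

Axiom (T1): ∅ ∈ τ? Yes; X ∈ τ? Yes.
Axiom (T2/T3): check pairwise unions and intersections of members of τ.
Counterexample for (T2): {charlie} ∪ {delta} = {charlie, delta} ∉ τ. Therefore τ is NOT a topology.


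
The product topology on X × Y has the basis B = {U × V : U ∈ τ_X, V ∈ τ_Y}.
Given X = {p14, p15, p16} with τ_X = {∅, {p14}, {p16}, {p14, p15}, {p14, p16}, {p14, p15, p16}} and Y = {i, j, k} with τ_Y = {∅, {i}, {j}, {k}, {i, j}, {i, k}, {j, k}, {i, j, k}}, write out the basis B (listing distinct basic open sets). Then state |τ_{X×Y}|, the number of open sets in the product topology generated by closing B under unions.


Basis B = {∅ × ∅, {p14} × {i}, {p14} × {j}, {p14} × {k}, {p16} × {i}, {p16} × {j}, {p16} × {k}, {p14} × {i, j}, {p14} × {i, k}, {p14, p15} × {i}, {p14, p16} × {i}, {p14} × {j, k}, {p14, p15} × {j}, {p14, p16} × {j}, {p14, p15} × {k}, {p14, p16} × {k}, {p16} × {i, j}, {p16} × {i, k}, {p16} × {j, k}, {p14} × {i, j, k}, {p14, p15, p16} × {i}, {p14, p15, p16} × {j}, {p14, p15, p16} × {k}, {p16} × {i, j, k}, {p14, p15} × {i, j}, {p14, p16} × {i, j}, {p14, p15} × {i, k}, {p14, p16} × {i, k}, {p14, p15} × {j, k}, {p14, p16} × {j, k}, {p14, p15} × {i, j, k}, {p14, p16} × {i, j, k}, {p14, p15, p16} × {i, j}, {p14, p15, p16} × {i, k}, {p14, p15, p16} × {j, k}, {p14, p15, p16} × {i, j, k}}; |τ_{X×Y}| = 216.

Enumerate products U × V with U ∈ τ_X, V ∈ τ_Y (deduplicated):
  ∅ × ∅ = {} (∅)
  {p14} × {i} = {(p14,i)}
  {p14} × {j} = {(p14,j)}
  {p14} × {k} = {(p14,k)}
  {p16} × {i} = {(p16,i)}
  {p16} × {j} = {(p16,j)}
  {p16} × {k} = {(p16,k)}
  {p14} × {i, j} = {(p14,i), (p14,j)}
  {p14} × {i, k} = {(p14,i), (p14,k)}
  {p14, p15} × {i} = {(p14,i), (p15,i)}
  {p14, p16} × {i} = {(p14,i), (p16,i)}
  {p14} × {j, k} = {(p14,j), (p14,k)}
  {p14, p15} × {j} = {(p14,j), (p15,j)}
  {p14, p16} × {j} = {(p14,j), (p16,j)}
  {p14, p15} × {k} = {(p14,k), (p15,k)}
  {p14, p16} × {k} = {(p14,k), (p16,k)}
  {p16} × {i, j} = {(p16,i), (p16,j)}
  {p16} × {i, k} = {(p16,i), (p16,k)}
  {p16} × {j, k} = {(p16,j), (p16,k)}
  {p14} × {i, j, k} = {(p14,i), (p14,j), (p14,k)}
  {p14, p15, p16} × {i} = {(p14,i), (p15,i), (p16,i)}
  {p14, p15, p16} × {j} = {(p14,j), (p15,j), (p16,j)}
  {p14, p15, p16} × {k} = {(p14,k), (p15,k), (p16,k)}
  {p16} × {i, j, k} = {(p16,i), (p16,j), (p16,k)}
  {p14, p15} × {i, j} = {(p14,i), (p14,j), (p15,i), (p15,j)}
  {p14, p16} × {i, j} = {(p14,i), (p14,j), (p16,i), (p16,j)}
  {p14, p15} × {i, k} = {(p14,i), (p14,k), (p15,i), (p15,k)}
  {p14, p16} × {i, k} = {(p14,i), (p14,k), (p16,i), (p16,k)}
  {p14, p15} × {j, k} = {(p14,j), (p14,k), (p15,j), (p15,k)}
  {p14, p16} × {j, k} = {(p14,j), (p14,k), (p16,j), (p16,k)}
  {p14, p15} × {i, j, k} = {(p14,i), (p14,j), (p14,k), (p15,i), (p15,j), (p15,k)}
  {p14, p16} × {i, j, k} = {(p14,i), (p14,j), (p14,k), (p16,i), (p16,j), (p16,k)}
  {p14, p15, p16} × {i, j} = {(p14,i), (p14,j), (p15,i), (p15,j), (p16,i), (p16,j)}
  {p14, p15, p16} × {i, k} = {(p14,i), (p14,k), (p15,i), (p15,k), (p16,i), (p16,k)}
  {p14, p15, p16} × {j, k} = {(p14,j), (p14,k), (p15,j), (p15,k), (p16,j), (p16,k)}
  {p14, p15, p16} × {i, j, k} = {(p14,i), (p14,j), (p14,k), (p15,i), (p15,j), (p15,k), (p16,i), (p16,j), (p16,k)}
These 36 distinct sets form the basis B.
Close under arbitrary unions to get τ_{X×Y}; counting gives |τ_{X×Y}| = 216.


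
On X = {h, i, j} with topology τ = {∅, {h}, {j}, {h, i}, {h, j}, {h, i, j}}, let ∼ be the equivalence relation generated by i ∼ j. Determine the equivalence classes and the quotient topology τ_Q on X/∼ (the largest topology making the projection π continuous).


X/∼ = {[h], [i=j]}; |τ_Q| = 3.

Equivalence classes: [h], [i=j].
Quotient map π: X → X/∼ sends h ↦ [h], i ↦ [i=j], j ↦ [i=j].
For each subset V ⊆ X/∼, compute π^{-1}(V) ⊆ X and check whether π^{-1}(V) ∈ τ. V is open in τ_Q iff π^{-1}(V) ∈ τ.
  V = {}: π^{-1}(V) = ∅ ∈ τ ✓.
  V = {[h]}: π^{-1}(V) = {h} ∈ τ ✓.
  V = {[i=j]}: π^{-1}(V) = {i, j} ∉ τ ✗.
  V = {[h], [i=j]}: π^{-1}(V) = {h, i, j} ∈ τ ✓.
Open sets in the quotient: τ_Q = {{}, {[h]}, {[h], [i=j]}} (3 elements).


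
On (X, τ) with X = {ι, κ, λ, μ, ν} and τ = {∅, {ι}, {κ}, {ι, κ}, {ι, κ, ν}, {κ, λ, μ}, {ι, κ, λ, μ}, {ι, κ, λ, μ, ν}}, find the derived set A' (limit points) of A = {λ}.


A' = {μ}

For each x ∈ X, list the open sets U ∈ τ with x ∈ U, then check whether U ∩ (A ∖ {x}) ≠ ∅ for every such U.
  x = ι: open {ι} ∋ x has {ι} ∩ (A ∖ {ι}) = ∅, so x is NOT a limit point.
  x = κ: open {κ} ∋ x has {κ} ∩ (A ∖ {κ}) = ∅, so x is NOT a limit point.
  x = λ: open {κ, λ, μ} ∋ x has {κ, λ, μ} ∩ (A ∖ {λ}) = ∅, so x is NOT a limit point.
  x = μ: opens ∋ x are {κ, λ, μ}, {ι, κ, λ, μ}, {ι, κ, λ, μ, ν}; each meets A ∖ {μ}, so x IS a limit point.
  x = ν: open {ι, κ, ν} ∋ x has {ι, κ, ν} ∩ (A ∖ {ν}) = ∅, so x is NOT a limit point.
Collecting: A' = {μ}.


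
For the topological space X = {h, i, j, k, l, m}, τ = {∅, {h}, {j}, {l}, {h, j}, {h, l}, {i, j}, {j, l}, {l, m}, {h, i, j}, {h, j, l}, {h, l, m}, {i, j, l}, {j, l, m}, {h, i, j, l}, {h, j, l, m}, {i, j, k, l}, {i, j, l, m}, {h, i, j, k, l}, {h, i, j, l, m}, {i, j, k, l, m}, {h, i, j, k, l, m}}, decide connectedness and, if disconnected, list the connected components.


(X, τ) is disconnected; components = [{h}, {i, j, k, l, m}].

Find clopen sets (U ∈ τ with X ∖ U ∈ τ):
  U = ∅, X ∖ U = {h, i, j, k, l, m} — both open, so U is clopen.
  U = {h}, X ∖ U = {i, j, k, l, m} — both open, so U is clopen.
  U = {i, j, k, l, m}, X ∖ U = {h} — both open, so U is clopen.
  U = {h, i, j, k, l, m}, X ∖ U = ∅ — both open, so U is clopen.
Nontrivial clopen(s) exist: e.g. {i, j, k, l, m}. So (X, τ) is disconnected.
Compute connected components by grouping points that agree on all clopens:
  component: {h}
  component: {i, j, k, l, m}


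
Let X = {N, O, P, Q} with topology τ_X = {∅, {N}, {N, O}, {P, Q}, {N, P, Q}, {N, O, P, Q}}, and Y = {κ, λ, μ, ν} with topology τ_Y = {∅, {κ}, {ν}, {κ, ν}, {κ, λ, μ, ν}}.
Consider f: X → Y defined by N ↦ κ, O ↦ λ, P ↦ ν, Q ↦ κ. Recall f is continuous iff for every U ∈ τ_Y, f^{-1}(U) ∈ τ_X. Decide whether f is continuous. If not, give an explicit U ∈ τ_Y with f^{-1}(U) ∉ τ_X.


f is NOT continuous.

Compute f^{-1}(U) for each U ∈ τ_Y:
  U = ∅: f^{-1}(U) = ∅ ∈ τ_X ✓.
  U = {κ}: f^{-1}(U) = {N, Q} ∉ τ_X ✗.
  U = {ν}: f^{-1}(U) = {P} ∉ τ_X ✗.
  U = {κ, ν}: f^{-1}(U) = {N, P, Q} ∈ τ_X ✓.
  U = {κ, λ, μ, ν}: f^{-1}(U) = {N, O, P, Q} ∈ τ_X ✓.
Found U = {κ} with f^{-1}(U) = {N, Q} not in τ_X. Therefore f is NOT continuous.


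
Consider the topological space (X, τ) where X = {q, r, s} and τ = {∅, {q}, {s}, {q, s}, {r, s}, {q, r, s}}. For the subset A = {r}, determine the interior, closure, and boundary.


int(A) = ∅, cl(A) = {r}, ∂A = {r}.

Closed sets in (X, τ) are complements of opens:
  closed(X, τ) = {∅, {q}, {r}, {q, r}, {r, s}, {q, r, s}}.
int(A) = ⋃ {U ∈ τ : U ⊆ A}. Opens contained in A: ∅.
Taking the union of these: int(A) = ∅.
cl(A) = ⋂ {C closed : A ⊆ C}. Closed sets containing A: {r}, {q, r}, {r, s}, {q, r, s}.
Intersecting these: cl(A) = {r}.
∂A = cl(A) ∖ int(A) = {r} ∖ ∅ = {r}.


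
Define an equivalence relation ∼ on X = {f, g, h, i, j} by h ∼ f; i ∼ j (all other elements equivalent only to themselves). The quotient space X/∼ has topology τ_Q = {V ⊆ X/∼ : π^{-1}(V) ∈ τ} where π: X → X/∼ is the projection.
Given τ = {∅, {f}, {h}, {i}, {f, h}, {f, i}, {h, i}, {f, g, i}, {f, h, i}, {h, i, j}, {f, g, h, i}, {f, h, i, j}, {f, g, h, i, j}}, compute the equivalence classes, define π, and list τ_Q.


X/∼ = {[f=h], [g], [i=j]}; |τ_Q| = 4.

Equivalence classes: [f=h], [g], [i=j].
Quotient map π: X → X/∼ sends f ↦ [f=h], g ↦ [g], h ↦ [f=h], i ↦ [i=j], j ↦ [i=j].
For each subset V ⊆ X/∼, compute π^{-1}(V) ⊆ X and check whether π^{-1}(V) ∈ τ. V is open in τ_Q iff π^{-1}(V) ∈ τ.
  V = {}: π^{-1}(V) = ∅ ∈ τ ✓.
  V = {[f=h]}: π^{-1}(V) = {f, h} ∈ τ ✓.
  V = {[g]}: π^{-1}(V) = {g} ∉ τ ✗.
  V = {[f=h], [g]}: π^{-1}(V) = {f, g, h} ∉ τ ✗.
  V = {[i=j]}: π^{-1}(V) = {i, j} ∉ τ ✗.
  V = {[f=h], [i=j]}: π^{-1}(V) = {f, h, i, j} ∈ τ ✓.
  V = {[g], [i=j]}: π^{-1}(V) = {g, i, j} ∉ τ ✗.
  V = {[f=h], [g], [i=j]}: π^{-1}(V) = {f, g, h, i, j} ∈ τ ✓.
Open sets in the quotient: τ_Q = {{}, {[f=h]}, {[f=h], [i=j]}, {[f=h], [g], [i=j]}} (4 elements).


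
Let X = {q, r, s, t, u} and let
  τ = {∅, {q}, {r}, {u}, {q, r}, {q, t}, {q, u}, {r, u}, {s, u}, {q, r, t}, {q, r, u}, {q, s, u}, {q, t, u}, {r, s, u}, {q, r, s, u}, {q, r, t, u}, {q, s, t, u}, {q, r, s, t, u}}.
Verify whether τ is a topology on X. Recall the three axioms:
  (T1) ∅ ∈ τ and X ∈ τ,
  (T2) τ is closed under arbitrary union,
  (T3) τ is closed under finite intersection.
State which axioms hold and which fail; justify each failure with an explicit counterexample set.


τ IS a topology on X.

Axiom (T1): ∅ ∈ τ? Yes; X ∈ τ? Yes.
Axiom (T2/T3): check pairwise unions and intersections of members of τ.
All pairwise intersections and unions checked — each lies in τ. Therefore τ satisfies (T1), (T2), (T3): it IS a topology on X.


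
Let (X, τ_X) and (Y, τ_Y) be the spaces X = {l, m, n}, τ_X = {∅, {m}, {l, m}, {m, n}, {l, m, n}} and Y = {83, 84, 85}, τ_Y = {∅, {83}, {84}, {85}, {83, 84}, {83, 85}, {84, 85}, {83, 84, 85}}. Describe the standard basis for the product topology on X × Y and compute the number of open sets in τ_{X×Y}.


Basis B = {∅ × ∅, {m} × {83}, {m} × {84}, {m} × {85}, {l, m} × {83}, {l, m} × {84}, {l, m} × {85}, {m} × {83, 84}, {m} × {83, 85}, {m, n} × {83}, {m} × {84, 85}, {m, n} × {84}, {m, n} × {85}, {l, m, n} × {83}, {l, m, n} × {84}, {l, m, n} × {85}, {m} × {83, 84, 85}, {l, m} × {83, 84}, {l, m} × {83, 85}, {l, m} × {84, 85}, {m, n} × {83, 84}, {m, n} × {83, 85}, {m, n} × {84, 85}, {l, m} × {83, 84, 85}, {l, m, n} × {83, 84}, {l, m, n} × {83, 85}, {l, m, n} × {84, 85}, {m, n} × {83, 84, 85}, {l, m, n} × {83, 84, 85}}; |τ_{X×Y}| = 125.

Enumerate products U × V with U ∈ τ_X, V ∈ τ_Y (deduplicated):
  ∅ × ∅ = {} (∅)
  {m} × {83} = {(m,83)}
  {m} × {84} = {(m,84)}
  {m} × {85} = {(m,85)}
  {l, m} × {83} = {(l,83), (m,83)}
  {l, m} × {84} = {(l,84), (m,84)}
  {l, m} × {85} = {(l,85), (m,85)}
  {m} × {83, 84} = {(m,83), (m,84)}
  {m} × {83, 85} = {(m,83), (m,85)}
  {m, n} × {83} = {(m,83), (n,83)}
  {m} × {84, 85} = {(m,84), (m,85)}
  {m, n} × {84} = {(m,84), (n,84)}
  {m, n} × {85} = {(m,85), (n,85)}
  {l, m, n} × {83} = {(l,83), (m,83), (n,83)}
  {l, m, n} × {84} = {(l,84), (m,84), (n,84)}
  {l, m, n} × {85} = {(l,85), (m,85), (n,85)}
  {m} × {83, 84, 85} = {(m,83), (m,84), (m,85)}
  {l, m} × {83, 84} = {(l,83), (l,84), (m,83), (m,84)}
  {l, m} × {83, 85} = {(l,83), (l,85), (m,83), (m,85)}
  {l, m} × {84, 85} = {(l,84), (l,85), (m,84), (m,85)}
  {m, n} × {83, 84} = {(m,83), (m,84), (n,83), (n,84)}
  {m, n} × {83, 85} = {(m,83), (m,85), (n,83), (n,85)}
  {m, n} × {84, 85} = {(m,84), (m,85), (n,84), (n,85)}
  {l, m} × {83, 84, 85} = {(l,83), (l,84), (l,85), (m,83), (m,84), (m,85)}
  {l, m, n} × {83, 84} = {(l,83), (l,84), (m,83), (m,84), (n,83), (n,84)}
  {l, m, n} × {83, 85} = {(l,83), (l,85), (m,83), (m,85), (n,83), (n,85)}
  {l, m, n} × {84, 85} = {(l,84), (l,85), (m,84), (m,85), (n,84), (n,85)}
  {m, n} × {83, 84, 85} = {(m,83), (m,84), (m,85), (n,83), (n,84), (n,85)}
  {l, m, n} × {83, 84, 85} = {(l,83), (l,84), (l,85), (m,83), (m,84), (m,85), (n,83), (n,84), (n,85)}
These 29 distinct sets form the basis B.
Close under arbitrary unions to get τ_{X×Y}; counting gives |τ_{X×Y}| = 125.


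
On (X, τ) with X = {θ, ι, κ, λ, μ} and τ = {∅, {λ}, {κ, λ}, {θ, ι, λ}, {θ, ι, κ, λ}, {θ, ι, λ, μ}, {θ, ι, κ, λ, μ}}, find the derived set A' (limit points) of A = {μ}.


A' = ∅

For each x ∈ X, list the open sets U ∈ τ with x ∈ U, then check whether U ∩ (A ∖ {x}) ≠ ∅ for every such U.
  x = θ: open {θ, ι, λ} ∋ x has {θ, ι, λ} ∩ (A ∖ {θ}) = ∅, so x is NOT a limit point.
  x = ι: open {θ, ι, λ} ∋ x has {θ, ι, λ} ∩ (A ∖ {ι}) = ∅, so x is NOT a limit point.
  x = κ: open {κ, λ} ∋ x has {κ, λ} ∩ (A ∖ {κ}) = ∅, so x is NOT a limit point.
  x = λ: open {λ} ∋ x has {λ} ∩ (A ∖ {λ}) = ∅, so x is NOT a limit point.
  x = μ: open {θ, ι, λ, μ} ∋ x has {θ, ι, λ, μ} ∩ (A ∖ {μ}) = ∅, so x is NOT a limit point.
Collecting: A' = ∅.


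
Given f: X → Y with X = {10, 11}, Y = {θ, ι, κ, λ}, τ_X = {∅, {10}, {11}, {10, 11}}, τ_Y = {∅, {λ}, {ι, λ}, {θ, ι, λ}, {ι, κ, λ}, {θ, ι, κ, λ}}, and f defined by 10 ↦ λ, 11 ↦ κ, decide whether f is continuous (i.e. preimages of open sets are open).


f IS continuous.

Compute f^{-1}(U) for each U ∈ τ_Y:
  U = ∅: f^{-1}(U) = ∅ ∈ τ_X ✓.
  U = {λ}: f^{-1}(U) = {10} ∈ τ_X ✓.
  U = {ι, λ}: f^{-1}(U) = {10} ∈ τ_X ✓.
  U = {θ, ι, λ}: f^{-1}(U) = {10} ∈ τ_X ✓.
  U = {ι, κ, λ}: f^{-1}(U) = {10, 11} ∈ τ_X ✓.
  U = {θ, ι, κ, λ}: f^{-1}(U) = {10, 11} ∈ τ_X ✓.
Every preimage lies in τ_X, so f IS continuous.


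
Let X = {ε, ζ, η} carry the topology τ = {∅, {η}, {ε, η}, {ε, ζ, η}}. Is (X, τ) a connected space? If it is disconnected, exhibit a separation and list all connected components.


(X, τ) is connected.

Find clopen sets (U ∈ τ with X ∖ U ∈ τ):
  U = ∅, X ∖ U = {ε, ζ, η} — both open, so U is clopen.
  U = {ε, ζ, η}, X ∖ U = ∅ — both open, so U is clopen.
Only trivial clopens (∅ and X) exist, so (X, τ) is connected.
Compute connected components by grouping points that agree on all clopens:
  component: {ε, ζ, η}


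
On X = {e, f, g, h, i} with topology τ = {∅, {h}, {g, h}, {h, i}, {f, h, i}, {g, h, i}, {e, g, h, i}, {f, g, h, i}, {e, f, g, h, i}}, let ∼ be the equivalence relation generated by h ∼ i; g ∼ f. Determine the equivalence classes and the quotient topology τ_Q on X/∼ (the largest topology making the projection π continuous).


X/∼ = {[e], [f=g], [h=i]}; |τ_Q| = 4.

Equivalence classes: [e], [f=g], [h=i].
Quotient map π: X → X/∼ sends e ↦ [e], f ↦ [f=g], g ↦ [f=g], h ↦ [h=i], i ↦ [h=i].
For each subset V ⊆ X/∼, compute π^{-1}(V) ⊆ X and check whether π^{-1}(V) ∈ τ. V is open in τ_Q iff π^{-1}(V) ∈ τ.
  V = {}: π^{-1}(V) = ∅ ∈ τ ✓.
  V = {[e]}: π^{-1}(V) = {e} ∉ τ ✗.
  V = {[f=g]}: π^{-1}(V) = {f, g} ∉ τ ✗.
  V = {[e], [f=g]}: π^{-1}(V) = {e, f, g} ∉ τ ✗.
  V = {[h=i]}: π^{-1}(V) = {h, i} ∈ τ ✓.
  V = {[e], [h=i]}: π^{-1}(V) = {e, h, i} ∉ τ ✗.
  V = {[f=g], [h=i]}: π^{-1}(V) = {f, g, h, i} ∈ τ ✓.
  V = {[e], [f=g], [h=i]}: π^{-1}(V) = {e, f, g, h, i} ∈ τ ✓.
Open sets in the quotient: τ_Q = {{}, {[h=i]}, {[f=g], [h=i]}, {[e], [f=g], [h=i]}} (4 elements).


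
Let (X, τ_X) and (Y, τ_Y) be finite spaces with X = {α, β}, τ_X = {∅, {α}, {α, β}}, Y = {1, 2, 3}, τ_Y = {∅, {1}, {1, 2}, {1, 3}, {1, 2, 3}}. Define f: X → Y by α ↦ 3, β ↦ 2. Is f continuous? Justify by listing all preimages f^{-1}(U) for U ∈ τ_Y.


f is NOT continuous.

Compute f^{-1}(U) for each U ∈ τ_Y:
  U = ∅: f^{-1}(U) = ∅ ∈ τ_X ✓.
  U = {1}: f^{-1}(U) = ∅ ∈ τ_X ✓.
  U = {1, 2}: f^{-1}(U) = {β} ∉ τ_X ✗.
  U = {1, 3}: f^{-1}(U) = {α} ∈ τ_X ✓.
  U = {1, 2, 3}: f^{-1}(U) = {α, β} ∈ τ_X ✓.
Found U = {1, 2} with f^{-1}(U) = {β} not in τ_X. Therefore f is NOT continuous.


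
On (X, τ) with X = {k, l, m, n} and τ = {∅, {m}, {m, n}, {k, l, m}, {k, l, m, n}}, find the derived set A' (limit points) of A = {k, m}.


A' = {k, l, n}

For each x ∈ X, list the open sets U ∈ τ with x ∈ U, then check whether U ∩ (A ∖ {x}) ≠ ∅ for every such U.
  x = k: opens ∋ x are {k, l, m}, {k, l, m, n}; each meets A ∖ {k}, so x IS a limit point.
  x = l: opens ∋ x are {k, l, m}, {k, l, m, n}; each meets A ∖ {l}, so x IS a limit point.
  x = m: open {m} ∋ x has {m} ∩ (A ∖ {m}) = ∅, so x is NOT a limit point.
  x = n: opens ∋ x are {m, n}, {k, l, m, n}; each meets A ∖ {n}, so x IS a limit point.
Collecting: A' = {k, l, n}.


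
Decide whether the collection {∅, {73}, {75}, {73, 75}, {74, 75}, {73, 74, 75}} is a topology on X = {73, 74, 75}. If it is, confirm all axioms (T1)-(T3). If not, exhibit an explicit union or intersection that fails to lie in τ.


τ IS a topology on X.

Axiom (T1): ∅ ∈ τ? Yes; X ∈ τ? Yes.
Axiom (T2/T3): check pairwise unions and intersections of members of τ.
All pairwise intersections and unions checked — each lies in τ. Therefore τ satisfies (T1), (T2), (T3): it IS a topology on X.


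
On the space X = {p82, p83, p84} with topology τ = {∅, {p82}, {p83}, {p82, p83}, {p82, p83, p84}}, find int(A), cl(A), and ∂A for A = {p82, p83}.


int(A) = {p82, p83}, cl(A) = {p82, p83, p84}, ∂A = {p84}.

Closed sets in (X, τ) are complements of opens:
  closed(X, τ) = {∅, {p84}, {p82, p84}, {p83, p84}, {p82, p83, p84}}.
int(A) = ⋃ {U ∈ τ : U ⊆ A}. Opens contained in A: ∅, {p82}, {p83}, {p82, p83}.
Taking the union of these: int(A) = {p82, p83}.
cl(A) = ⋂ {C closed : A ⊆ C}. Closed sets containing A: {p82, p83, p84}.
Intersecting these: cl(A) = {p82, p83, p84}.
∂A = cl(A) ∖ int(A) = {p82, p83, p84} ∖ {p82, p83} = {p84}.


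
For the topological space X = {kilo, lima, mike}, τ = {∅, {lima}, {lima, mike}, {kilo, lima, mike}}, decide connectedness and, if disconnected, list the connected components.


(X, τ) is connected.

Find clopen sets (U ∈ τ with X ∖ U ∈ τ):
  U = ∅, X ∖ U = {kilo, lima, mike} — both open, so U is clopen.
  U = {kilo, lima, mike}, X ∖ U = ∅ — both open, so U is clopen.
Only trivial clopens (∅ and X) exist, so (X, τ) is connected.
Compute connected components by grouping points that agree on all clopens:
  component: {kilo, lima, mike}


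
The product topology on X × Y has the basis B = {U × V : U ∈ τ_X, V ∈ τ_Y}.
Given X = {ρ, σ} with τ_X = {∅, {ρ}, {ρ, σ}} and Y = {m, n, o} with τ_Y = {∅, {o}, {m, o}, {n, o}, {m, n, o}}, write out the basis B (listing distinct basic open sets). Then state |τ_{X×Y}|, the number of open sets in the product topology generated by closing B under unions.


Basis B = {∅ × ∅, {ρ} × {o}, {ρ} × {m, o}, {ρ} × {n, o}, {ρ, σ} × {o}, {ρ} × {m, n, o}, {ρ, σ} × {m, o}, {ρ, σ} × {n, o}, {ρ, σ} × {m, n, o}}; |τ_{X×Y}| = 14.

Enumerate products U × V with U ∈ τ_X, V ∈ τ_Y (deduplicated):
  ∅ × ∅ = {} (∅)
  {ρ} × {o} = {(ρ,o)}
  {ρ} × {m, o} = {(ρ,m), (ρ,o)}
  {ρ} × {n, o} = {(ρ,n), (ρ,o)}
  {ρ, σ} × {o} = {(ρ,o), (σ,o)}
  {ρ} × {m, n, o} = {(ρ,m), (ρ,n), (ρ,o)}
  {ρ, σ} × {m, o} = {(ρ,m), (ρ,o), (σ,m), (σ,o)}
  {ρ, σ} × {n, o} = {(ρ,n), (ρ,o), (σ,n), (σ,o)}
  {ρ, σ} × {m, n, o} = {(ρ,m), (ρ,n), (ρ,o), (σ,m), (σ,n), (σ,o)}
These 9 distinct sets form the basis B.
Close under arbitrary unions to get τ_{X×Y}; counting gives |τ_{X×Y}| = 14.


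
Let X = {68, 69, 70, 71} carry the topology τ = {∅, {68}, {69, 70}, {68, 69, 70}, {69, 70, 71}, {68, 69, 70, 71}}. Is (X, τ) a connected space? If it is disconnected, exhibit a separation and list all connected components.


(X, τ) is disconnected; components = [{68}, {69, 70, 71}].

Find clopen sets (U ∈ τ with X ∖ U ∈ τ):
  U = ∅, X ∖ U = {68, 69, 70, 71} — both open, so U is clopen.
  U = {68}, X ∖ U = {69, 70, 71} — both open, so U is clopen.
  U = {69, 70, 71}, X ∖ U = {68} — both open, so U is clopen.
  U = {68, 69, 70, 71}, X ∖ U = ∅ — both open, so U is clopen.
Nontrivial clopen(s) exist: e.g. {69, 70, 71}. So (X, τ) is disconnected.
Compute connected components by grouping points that agree on all clopens:
  component: {68}
  component: {69, 70, 71}


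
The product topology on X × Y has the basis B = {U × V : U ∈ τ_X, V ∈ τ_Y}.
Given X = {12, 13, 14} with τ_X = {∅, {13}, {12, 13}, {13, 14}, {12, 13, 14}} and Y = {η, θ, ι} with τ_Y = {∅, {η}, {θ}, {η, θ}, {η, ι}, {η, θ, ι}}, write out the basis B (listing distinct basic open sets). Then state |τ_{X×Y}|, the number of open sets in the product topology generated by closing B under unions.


Basis B = {∅ × ∅, {13} × {η}, {13} × {θ}, {12, 13} × {η}, {12, 13} × {θ}, {13} × {η, θ}, {13} × {η, ι}, {13, 14} × {η}, {13, 14} × {θ}, {12, 13, 14} × {η}, {12, 13, 14} × {θ}, {13} × {η, θ, ι}, {12, 13} × {η, θ}, {12, 13} × {η, ι}, {13, 14} × {η, θ}, {13, 14} × {η, ι}, {12, 13} × {η, θ, ι}, {12, 13, 14} × {η, θ}, {12, 13, 14} × {η, ι}, {13, 14} × {η, θ, ι}, {12, 13, 14} × {η, θ, ι}}; |τ_{X×Y}| = 70.

Enumerate products U × V with U ∈ τ_X, V ∈ τ_Y (deduplicated):
  ∅ × ∅ = {} (∅)
  {13} × {η} = {(13,η)}
  {13} × {θ} = {(13,θ)}
  {12, 13} × {η} = {(12,η), (13,η)}
  {12, 13} × {θ} = {(12,θ), (13,θ)}
  {13} × {η, θ} = {(13,η), (13,θ)}
  {13} × {η, ι} = {(13,η), (13,ι)}
  {13, 14} × {η} = {(13,η), (14,η)}
  {13, 14} × {θ} = {(13,θ), (14,θ)}
  {12, 13, 14} × {η} = {(12,η), (13,η), (14,η)}
  {12, 13, 14} × {θ} = {(12,θ), (13,θ), (14,θ)}
  {13} × {η, θ, ι} = {(13,η), (13,θ), (13,ι)}
  {12, 13} × {η, θ} = {(12,η), (12,θ), (13,η), (13,θ)}
  {12, 13} × {η, ι} = {(12,η), (12,ι), (13,η), (13,ι)}
  {13, 14} × {η, θ} = {(13,η), (13,θ), (14,η), (14,θ)}
  {13, 14} × {η, ι} = {(13,η), (13,ι), (14,η), (14,ι)}
  {12, 13} × {η, θ, ι} = {(12,η), (12,θ), (12,ι), (13,η), (13,θ), (13,ι)}
  {12, 13, 14} × {η, θ} = {(12,η), (12,θ), (13,η), (13,θ), (14,η), (14,θ)}
  {12, 13, 14} × {η, ι} = {(12,η), (12,ι), (13,η), (13,ι), (14,η), (14,ι)}
  {13, 14} × {η, θ, ι} = {(13,η), (13,θ), (13,ι), (14,η), (14,θ), (14,ι)}
  {12, 13, 14} × {η, θ, ι} = {(12,η), (12,θ), (12,ι), (13,η), (13,θ), (13,ι), (14,η), (14,θ), (14,ι)}
These 21 distinct sets form the basis B.
Close under arbitrary unions to get τ_{X×Y}; counting gives |τ_{X×Y}| = 70.


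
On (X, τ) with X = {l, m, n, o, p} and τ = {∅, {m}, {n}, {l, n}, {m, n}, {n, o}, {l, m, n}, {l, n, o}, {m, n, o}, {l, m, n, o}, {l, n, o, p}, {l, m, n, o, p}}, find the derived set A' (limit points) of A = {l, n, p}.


A' = {l, o, p}

For each x ∈ X, list the open sets U ∈ τ with x ∈ U, then check whether U ∩ (A ∖ {x}) ≠ ∅ for every such U.
  x = l: opens ∋ x are {l, n}, {l, m, n}, {l, n, o}, {l, m, n, o}, {l, n, o, p}, {l, m, n, o, p}; each meets A ∖ {l}, so x IS a limit point.
  x = m: open {m} ∋ x has {m} ∩ (A ∖ {m}) = ∅, so x is NOT a limit point.
  x = n: open {n} ∋ x has {n} ∩ (A ∖ {n}) = ∅, so x is NOT a limit point.
  x = o: opens ∋ x are {n, o}, {l, n, o}, {m, n, o}, {l, m, n, o}, {l, n, o, p}, {l, m, n, o, p}; each meets A ∖ {o}, so x IS a limit point.
  x = p: opens ∋ x are {l, n, o, p}, {l, m, n, o, p}; each meets A ∖ {p}, so x IS a limit point.
Collecting: A' = {l, o, p}.


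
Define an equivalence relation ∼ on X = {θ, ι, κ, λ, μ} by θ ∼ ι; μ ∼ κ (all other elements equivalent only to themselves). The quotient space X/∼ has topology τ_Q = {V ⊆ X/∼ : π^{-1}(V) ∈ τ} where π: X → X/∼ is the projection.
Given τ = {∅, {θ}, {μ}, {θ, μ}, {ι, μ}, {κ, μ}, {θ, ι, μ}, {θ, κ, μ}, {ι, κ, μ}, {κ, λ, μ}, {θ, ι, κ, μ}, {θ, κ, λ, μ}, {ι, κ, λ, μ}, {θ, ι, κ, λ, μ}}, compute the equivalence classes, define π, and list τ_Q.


X/∼ = {[θ=ι], [κ=μ], [λ]}; |τ_Q| = 5.

Equivalence classes: [θ=ι], [κ=μ], [λ].
Quotient map π: X → X/∼ sends θ ↦ [θ=ι], ι ↦ [θ=ι], κ ↦ [κ=μ], λ ↦ [λ], μ ↦ [κ=μ].
For each subset V ⊆ X/∼, compute π^{-1}(V) ⊆ X and check whether π^{-1}(V) ∈ τ. V is open in τ_Q iff π^{-1}(V) ∈ τ.
  V = {}: π^{-1}(V) = ∅ ∈ τ ✓.
  V = {[θ=ι]}: π^{-1}(V) = {θ, ι} ∉ τ ✗.
  V = {[κ=μ]}: π^{-1}(V) = {κ, μ} ∈ τ ✓.
  V = {[θ=ι], [κ=μ]}: π^{-1}(V) = {θ, ι, κ, μ} ∈ τ ✓.
  V = {[λ]}: π^{-1}(V) = {λ} ∉ τ ✗.
  V = {[θ=ι], [λ]}: π^{-1}(V) = {θ, ι, λ} ∉ τ ✗.
  V = {[κ=μ], [λ]}: π^{-1}(V) = {κ, λ, μ} ∈ τ ✓.
  V = {[θ=ι], [κ=μ], [λ]}: π^{-1}(V) = {θ, ι, κ, λ, μ} ∈ τ ✓.
Open sets in the quotient: τ_Q = {{}, {[κ=μ]}, {[θ=ι], [κ=μ]}, {[κ=μ], [λ]}, {[θ=ι], [κ=μ], [λ]}} (5 elements).


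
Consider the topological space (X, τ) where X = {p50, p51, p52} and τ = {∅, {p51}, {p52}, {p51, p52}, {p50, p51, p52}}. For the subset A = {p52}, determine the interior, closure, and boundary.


int(A) = {p52}, cl(A) = {p50, p52}, ∂A = {p50}.

Closed sets in (X, τ) are complements of opens:
  closed(X, τ) = {∅, {p50}, {p50, p51}, {p50, p52}, {p50, p51, p52}}.
int(A) = ⋃ {U ∈ τ : U ⊆ A}. Opens contained in A: ∅, {p52}.
Taking the union of these: int(A) = {p52}.
cl(A) = ⋂ {C closed : A ⊆ C}. Closed sets containing A: {p50, p52}, {p50, p51, p52}.
Intersecting these: cl(A) = {p50, p52}.
∂A = cl(A) ∖ int(A) = {p50, p52} ∖ {p52} = {p50}.


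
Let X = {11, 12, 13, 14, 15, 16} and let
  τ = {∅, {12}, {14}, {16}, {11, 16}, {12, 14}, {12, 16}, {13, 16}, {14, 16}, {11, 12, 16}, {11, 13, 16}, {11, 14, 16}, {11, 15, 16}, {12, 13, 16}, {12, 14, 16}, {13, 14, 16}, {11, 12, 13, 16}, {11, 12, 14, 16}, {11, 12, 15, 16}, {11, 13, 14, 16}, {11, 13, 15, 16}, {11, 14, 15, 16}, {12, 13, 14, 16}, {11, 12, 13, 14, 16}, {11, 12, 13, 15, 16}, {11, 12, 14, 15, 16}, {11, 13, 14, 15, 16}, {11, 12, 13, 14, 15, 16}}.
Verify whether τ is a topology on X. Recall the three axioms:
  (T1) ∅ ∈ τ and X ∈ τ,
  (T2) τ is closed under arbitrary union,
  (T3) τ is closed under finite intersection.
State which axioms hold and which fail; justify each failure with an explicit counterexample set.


τ IS a topology on X.

Axiom (T1): ∅ ∈ τ? Yes; X ∈ τ? Yes.
Axiom (T2/T3): check pairwise unions and intersections of members of τ.
All pairwise intersections and unions checked — each lies in τ. Therefore τ satisfies (T1), (T2), (T3): it IS a topology on X.
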